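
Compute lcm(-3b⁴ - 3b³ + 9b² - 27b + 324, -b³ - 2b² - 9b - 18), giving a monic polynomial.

b⁵ + 3b⁴ - b³ + 3b² - 90b - 216

By polynomial division,
  -3b⁴ - 3b³ + 9b² - 27b + 324 = (3b - 3)(-b³ - 2b² - 9b - 18) + (30b² + 270)
  -b³ - 2b² - 9b - 18 = (-(1/30)b - 1/15)(30b² + 270) + (0)
Last nonzero remainder: 30b² + 270. Dividing through by 30 gives the monic gcd b² + 9.
Then lcm(f, g) = f·g / gcd(f, g); expanding and making the result monic gives the answer.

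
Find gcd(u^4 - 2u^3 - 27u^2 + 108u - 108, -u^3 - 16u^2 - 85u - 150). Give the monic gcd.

By polynomial division,
  u^4 - 2u^3 - 27u^2 + 108u - 108 = (-u + 18)(-u^3 - 16u^2 - 85u - 150) + (176u^2 + 1488u + 2592)
  -u^3 - 16u^2 - 85u - 150 = (-(1/176)u - 83/1936)(176u^2 + 1488u + 2592) + (-(784/121)u - 4704/121)
  176u^2 + 1488u + 2592 = (-(1331/49)u - 3267/49)(-(784/121)u - 4704/121) + (0)
Last nonzero remainder: -(784/121)u - 4704/121. Dividing through by -784/121 gives the monic gcd u + 6.

u + 6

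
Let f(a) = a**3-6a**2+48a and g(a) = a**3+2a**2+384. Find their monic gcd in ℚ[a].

By polynomial division,
  a**3-6a**2+48a = (a**3+2a**2+384) + (-8a**2+48a-384)
  a**3+2a**2+384 = (-(1/8)a-1)(-8a**2+48a-384) + (0)
Last nonzero remainder: -8a**2+48a-384. Dividing through by -8 gives the monic gcd a**2-6a+48.

a**2-6a+48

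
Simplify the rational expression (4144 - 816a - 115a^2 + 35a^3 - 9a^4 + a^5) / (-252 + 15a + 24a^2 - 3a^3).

(-148 - 29a - 2a^2 - a^3)/(9 + 3a)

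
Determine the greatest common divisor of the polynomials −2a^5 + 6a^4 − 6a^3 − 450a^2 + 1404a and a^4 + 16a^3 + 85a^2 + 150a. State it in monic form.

a^2 + 6a

Repeated division with remainder:
  −2a^5 + 6a^4 − 6a^3 − 450a^2 + 1404a = (−2a + 38)(a^4 + 16a^3 + 85a^2 + 150a) + (−444a^3 − 3380a^2 − 4296a)
  a^4 + 16a^3 + 85a^2 + 150a = (−(1/444)a − 931/49284)(−444a^3 − 3380a^2 − 4296a) + ((141376/12321)a^2 + (282752/4107)a)
  −444a^3 − 3380a^2 − 4296a = (−(1367631/35344)a − 2205459/35344)((141376/12321)a^2 + (282752/4107)a) + (0)
Last nonzero remainder: (141376/12321)a^2 + (282752/4107)a. Dividing through by 141376/12321 gives the monic gcd a^2 + 6a.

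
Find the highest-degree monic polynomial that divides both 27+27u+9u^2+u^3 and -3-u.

3+u

Repeated division with remainder:
  u^3+9u^2+27u+27 = (-u^2-6u-9)(-u-3) + (0)
Last nonzero remainder: -u-3. Dividing through by -1 gives the monic gcd u+3.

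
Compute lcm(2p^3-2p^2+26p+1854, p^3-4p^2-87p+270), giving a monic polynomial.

p^5-14p^4+56p^3+728p^2-11661p+27810

By polynomial division,
  2p^3-2p^2+26p+1854 = (2)(p^3-4p^2-87p+270) + (6p^2+200p+1314)
  p^3-4p^2-87p+270 = ((1/6)p-56/9)(6p^2+200p+1314) + ((8446/9)p+8446)
  6p^2+200p+1314 = ((27/4223)p+657/4223)((8446/9)p+8446) + (0)
Last nonzero remainder: (8446/9)p+8446. Dividing through by 8446/9 gives the monic gcd p+9.
Then lcm(f, g) = f·g / gcd(f, g); expanding and making the result monic gives the answer.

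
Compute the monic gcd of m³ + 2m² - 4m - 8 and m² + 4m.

Apply the Euclidean algorithm:
  m³ + 2m² - 4m - 8 = (m - 2)(m² + 4m) + (4m - 8)
  m² + 4m = ((1/4)m + 3/2)(4m - 8) + (12)
  4m - 8 = ((1/3)m - 2/3)(12) + (0)
The last nonzero remainder is the constant 12, so the polynomials are coprime and gcd = 1.

1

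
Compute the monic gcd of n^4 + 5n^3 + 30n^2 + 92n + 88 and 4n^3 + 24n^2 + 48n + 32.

n^2 + 4n + 4

Apply the Euclidean algorithm:
  n^4 + 5n^3 + 30n^2 + 92n + 88 = ((1/4)n − 1/4)(4n^3 + 24n^2 + 48n + 32) + (24n^2 + 96n + 96)
  4n^3 + 24n^2 + 48n + 32 = ((1/6)n + 1/3)(24n^2 + 96n + 96) + (0)
Last nonzero remainder: 24n^2 + 96n + 96. Dividing through by 24 gives the monic gcd n^2 + 4n + 4.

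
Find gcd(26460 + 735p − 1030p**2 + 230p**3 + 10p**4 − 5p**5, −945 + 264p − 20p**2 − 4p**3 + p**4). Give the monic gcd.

189 − 15p + p**2 + p**3

By polynomial division,
  −5p**5 + 10p**4 + 230p**3 − 1030p**2 + 735p + 26460 = (−5p − 10)(p**4 − 4p**3 − 20p**2 + 264p − 945) + (90p**3 + 90p**2 − 1350p + 17010)
  p**4 − 4p**3 − 20p**2 + 264p − 945 = ((1/90)p − 1/18)(90p**3 + 90p**2 − 1350p + 17010) + (0)
Last nonzero remainder: 90p**3 + 90p**2 − 1350p + 17010. Dividing through by 90 gives the monic gcd p**3 + p**2 − 15p + 189.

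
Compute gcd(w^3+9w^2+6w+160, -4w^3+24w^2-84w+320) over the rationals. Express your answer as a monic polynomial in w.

Euclidean algorithm in ℚ[w]:
  w^3+9w^2+6w+160 = (-1/4)(-4w^3+24w^2-84w+320) + (15w^2-15w+240)
  -4w^3+24w^2-84w+320 = (-(4/15)w+4/3)(15w^2-15w+240) + (0)
Last nonzero remainder: 15w^2-15w+240. Dividing through by 15 gives the monic gcd w^2-w+16.

w^2-w+16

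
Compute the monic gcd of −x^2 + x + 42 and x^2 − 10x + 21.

x − 7

Euclidean algorithm in ℚ[x]:
  −x^2 + x + 42 = (−1)(x^2 − 10x + 21) + (−9x + 63)
  x^2 − 10x + 21 = (−(1/9)x + 1/3)(−9x + 63) + (0)
Last nonzero remainder: −9x + 63. Dividing through by −9 gives the monic gcd x − 7.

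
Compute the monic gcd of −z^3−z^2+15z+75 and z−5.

z−5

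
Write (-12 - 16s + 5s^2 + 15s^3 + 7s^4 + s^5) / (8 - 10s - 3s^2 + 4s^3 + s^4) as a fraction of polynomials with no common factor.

Euclidean algorithm in ℚ[s]:
  s^5 + 7s^4 + 15s^3 + 5s^2 - 16s - 12 = (s + 3)(s^4 + 4s^3 - 3s^2 - 10s + 8) + (6s^3 + 24s^2 + 6s - 36)
  s^4 + 4s^3 - 3s^2 - 10s + 8 = ((1/6)s)(6s^3 + 24s^2 + 6s - 36) + (-4s^2 - 4s + 8)
  6s^3 + 24s^2 + 6s - 36 = (-(3/2)s - 9/2)(-4s^2 - 4s + 8) + (0)
Last nonzero remainder: -4s^2 - 4s + 8. Dividing through by -4 gives the monic gcd s^2 + s - 2.
Cancel s^2 + s - 2 from numerator and denominator to get the reduced form.

(6 + 11s + 6s^2 + s^3)/(-4 + 3s + s^2)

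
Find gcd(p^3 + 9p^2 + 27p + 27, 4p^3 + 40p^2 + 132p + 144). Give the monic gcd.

Apply the Euclidean algorithm:
  p^3 + 9p^2 + 27p + 27 = (1/4)(4p^3 + 40p^2 + 132p + 144) + (-p^2 - 6p - 9)
  4p^3 + 40p^2 + 132p + 144 = (-4p - 16)(-p^2 - 6p - 9) + (0)
Last nonzero remainder: -p^2 - 6p - 9. Dividing through by -1 gives the monic gcd p^2 + 6p + 9.

p^2 + 6p + 9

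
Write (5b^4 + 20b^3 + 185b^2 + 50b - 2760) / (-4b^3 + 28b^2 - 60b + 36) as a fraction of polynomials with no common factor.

(-5b^3 - 35b^2 - 290b - 920)/(4b^2 - 16b + 12)

By polynomial division,
  5b^4 + 20b^3 + 185b^2 + 50b - 2760 = (-(5/4)b - 55/4)(-4b^3 + 28b^2 - 60b + 36) + (495b^2 - 730b - 2265)
  -4b^3 + 28b^2 - 60b + 36 = (-(4/495)b + 2188/49005)(495b^2 - 730b - 2265) + (-(448000/9801)b + 448000/3267)
  495b^2 - 730b - 2265 = (-(970299/89600)b - 1479951/89600)(-(448000/9801)b + 448000/3267) + (0)
Last nonzero remainder: -(448000/9801)b + 448000/3267. Dividing through by -448000/9801 gives the monic gcd b - 3.
Cancel b - 3 from numerator and denominator to get the reduced form.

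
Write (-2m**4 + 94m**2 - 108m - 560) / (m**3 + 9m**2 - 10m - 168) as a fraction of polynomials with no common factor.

(-2m**2 + 6m + 20)/(m + 6)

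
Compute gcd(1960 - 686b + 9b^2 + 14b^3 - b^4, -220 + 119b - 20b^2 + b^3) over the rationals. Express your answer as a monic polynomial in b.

-4 + b

By polynomial division,
  -b^4 + 14b^3 + 9b^2 - 686b + 1960 = (-b - 6)(b^3 - 20b^2 + 119b - 220) + (8b^2 - 192b + 640)
  b^3 - 20b^2 + 119b - 220 = ((1/8)b + 1/2)(8b^2 - 192b + 640) + (135b - 540)
  8b^2 - 192b + 640 = ((8/135)b - 32/27)(135b - 540) + (0)
Last nonzero remainder: 135b - 540. Dividing through by 135 gives the monic gcd b - 4.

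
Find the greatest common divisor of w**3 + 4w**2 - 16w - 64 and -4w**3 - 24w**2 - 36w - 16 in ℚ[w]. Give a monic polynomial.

w + 4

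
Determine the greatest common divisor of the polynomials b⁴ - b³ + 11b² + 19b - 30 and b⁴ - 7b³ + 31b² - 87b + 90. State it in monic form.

b² - 2b + 15

By polynomial division,
  b⁴ - b³ + 11b² + 19b - 30 = (b⁴ - 7b³ + 31b² - 87b + 90) + (6b³ - 20b² + 106b - 120)
  b⁴ - 7b³ + 31b² - 87b + 90 = ((1/6)b - 11/18)(6b³ - 20b² + 106b - 120) + ((10/9)b² - (20/9)b + 50/3)
  6b³ - 20b² + 106b - 120 = ((27/5)b - 36/5)((10/9)b² - (20/9)b + 50/3) + (0)
Last nonzero remainder: (10/9)b² - (20/9)b + 50/3. Dividing through by 10/9 gives the monic gcd b² - 2b + 15.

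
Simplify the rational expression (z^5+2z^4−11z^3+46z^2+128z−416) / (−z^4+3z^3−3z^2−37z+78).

Repeated division with remainder:
  z^5+2z^4−11z^3+46z^2+128z−416 = (−z−5)(−z^4+3z^3−3z^2−37z+78) + (z^3−6z^2+21z−26)
  −z^4+3z^3−3z^2−37z+78 = (−z−3)(z^3−6z^2+21z−26) + (0)
The last nonzero remainder z^3−6z^2+21z−26 is already monic.
Cancel z^3−6z^2+21z−26 from numerator and denominator to get the reduced form.

(−z^2−8z−16)/(z+3)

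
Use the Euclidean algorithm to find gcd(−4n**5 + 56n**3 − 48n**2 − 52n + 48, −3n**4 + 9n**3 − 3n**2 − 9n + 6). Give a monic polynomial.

n**3 − n**2 − n + 1

Apply the Euclidean algorithm:
  −4n**5 + 56n**3 − 48n**2 − 52n + 48 = ((4/3)n + 4)(−3n**4 + 9n**3 − 3n**2 − 9n + 6) + (24n**3 − 24n**2 − 24n + 24)
  −3n**4 + 9n**3 − 3n**2 − 9n + 6 = (−(1/8)n + 1/4)(24n**3 − 24n**2 − 24n + 24) + (0)
Last nonzero remainder: 24n**3 − 24n**2 − 24n + 24. Dividing through by 24 gives the monic gcd n**3 − n**2 − n + 1.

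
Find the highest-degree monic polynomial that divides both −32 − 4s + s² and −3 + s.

1

Apply the Euclidean algorithm:
  s² − 4s − 32 = (s − 1)(s − 3) + (−35)
  s − 3 = (−(1/35)s + 3/35)(−35) + (0)
The last nonzero remainder is the constant −35, so the polynomials are coprime and gcd = 1.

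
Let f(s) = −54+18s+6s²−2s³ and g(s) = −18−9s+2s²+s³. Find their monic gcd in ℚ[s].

−9+s²

By polynomial division,
  −2s³+6s²+18s−54 = (−2)(s³+2s²−9s−18) + (10s²−90)
  s³+2s²−9s−18 = ((1/10)s+1/5)(10s²−90) + (0)
Last nonzero remainder: 10s²−90. Dividing through by 10 gives the monic gcd s²−9.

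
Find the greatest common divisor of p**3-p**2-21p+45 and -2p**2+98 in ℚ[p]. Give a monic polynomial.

Repeated division with remainder:
  p**3-p**2-21p+45 = (-(1/2)p+1/2)(-2p**2+98) + (28p-4)
  -2p**2+98 = (-(1/14)p-1/98)(28p-4) + (4800/49)
  28p-4 = ((343/1200)p-49/1200)(4800/49) + (0)
The last nonzero remainder is the constant 4800/49, so the polynomials are coprime and gcd = 1.

1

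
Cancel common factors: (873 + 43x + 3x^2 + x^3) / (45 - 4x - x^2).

(-97 + 6x - x^2)/(-5 + x)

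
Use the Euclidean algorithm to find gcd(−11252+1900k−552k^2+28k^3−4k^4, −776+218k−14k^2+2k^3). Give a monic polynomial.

Apply the Euclidean algorithm:
  −4k^4+28k^3−552k^2+1900k−11252 = (−2k)(2k^3−14k^2+218k−776) + (−116k^2+348k−11252)
  2k^3−14k^2+218k−776 = (−(1/58)k+2/29)(−116k^2+348k−11252) + (0)
Last nonzero remainder: −116k^2+348k−11252. Dividing through by −116 gives the monic gcd k^2−3k+97.

97−3k+k^2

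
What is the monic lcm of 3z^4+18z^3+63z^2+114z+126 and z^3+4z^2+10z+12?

z^5+8z^4+33z^3+80z^2+118z+84

Euclidean algorithm in ℚ[z]:
  3z^4+18z^3+63z^2+114z+126 = (3z+6)(z^3+4z^2+10z+12) + (9z^2+18z+54)
  z^3+4z^2+10z+12 = ((1/9)z+2/9)(9z^2+18z+54) + (0)
Last nonzero remainder: 9z^2+18z+54. Dividing through by 9 gives the monic gcd z^2+2z+6.
Then lcm(f, g) = f·g / gcd(f, g); expanding and making the result monic gives the answer.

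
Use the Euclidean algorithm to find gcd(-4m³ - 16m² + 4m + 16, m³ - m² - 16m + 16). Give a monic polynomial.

Apply the Euclidean algorithm:
  -4m³ - 16m² + 4m + 16 = (-4)(m³ - m² - 16m + 16) + (-20m² - 60m + 80)
  m³ - m² - 16m + 16 = (-(1/20)m + 1/5)(-20m² - 60m + 80) + (0)
Last nonzero remainder: -20m² - 60m + 80. Dividing through by -20 gives the monic gcd m² + 3m - 4.

m² + 3m - 4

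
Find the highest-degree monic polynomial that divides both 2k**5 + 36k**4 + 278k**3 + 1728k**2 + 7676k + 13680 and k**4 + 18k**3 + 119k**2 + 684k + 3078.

By polynomial division,
  2k**5 + 36k**4 + 278k**3 + 1728k**2 + 7676k + 13680 = (2k)(k**4 + 18k**3 + 119k**2 + 684k + 3078) + (40k**3 + 360k**2 + 1520k + 13680)
  k**4 + 18k**3 + 119k**2 + 684k + 3078 = ((1/40)k + 9/40)(40k**3 + 360k**2 + 1520k + 13680) + (0)
Last nonzero remainder: 40k**3 + 360k**2 + 1520k + 13680. Dividing through by 40 gives the monic gcd k**3 + 9k**2 + 38k + 342.

k**3 + 9k**2 + 38k + 342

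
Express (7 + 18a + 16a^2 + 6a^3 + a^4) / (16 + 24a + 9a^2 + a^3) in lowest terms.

Apply the Euclidean algorithm:
  a^4 + 6a^3 + 16a^2 + 18a + 7 = (a − 3)(a^3 + 9a^2 + 24a + 16) + (19a^2 + 74a + 55)
  a^3 + 9a^2 + 24a + 16 = ((1/19)a + 97/361)(19a^2 + 74a + 55) + ((441/361)a + 441/361)
  19a^2 + 74a + 55 = ((6859/441)a + 19855/441)((441/361)a + 441/361) + (0)
Last nonzero remainder: (441/361)a + 441/361. Dividing through by 441/361 gives the monic gcd a + 1.
Cancel a + 1 from numerator and denominator to get the reduced form.

(7 + 11a + 5a^2 + a^3)/(16 + 8a + a^2)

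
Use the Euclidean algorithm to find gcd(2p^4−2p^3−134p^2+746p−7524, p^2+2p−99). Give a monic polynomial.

p^2+2p−99

Repeated division with remainder:
  2p^4−2p^3−134p^2+746p−7524 = (2p^2−6p+76)(p^2+2p−99) + (0)
The last nonzero remainder p^2+2p−99 is already monic.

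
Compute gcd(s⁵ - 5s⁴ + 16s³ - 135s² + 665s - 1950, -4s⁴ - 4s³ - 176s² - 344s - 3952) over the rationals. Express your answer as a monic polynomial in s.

Repeated division with remainder:
  s⁵ - 5s⁴ + 16s³ - 135s² + 665s - 1950 = (-(1/4)s + 3/2)(-4s⁴ - 4s³ - 176s² - 344s - 3952) + (-22s³ + 43s² + 193s + 3978)
  -4s⁴ - 4s³ - 176s² - 344s - 3952 = ((2/11)s + 65/121)(-22s³ + 43s² + 193s + 3978) + (-(28337/121)s² - (141685/121)s - 736762/121)
  -22s³ + 43s² + 193s + 3978 = ((2662/28337)s - 18513/28337)(-(28337/121)s² - (141685/121)s - 736762/121) + (0)
Last nonzero remainder: -(28337/121)s² - (141685/121)s - 736762/121. Dividing through by -28337/121 gives the monic gcd s² + 5s + 26.

s² + 5s + 26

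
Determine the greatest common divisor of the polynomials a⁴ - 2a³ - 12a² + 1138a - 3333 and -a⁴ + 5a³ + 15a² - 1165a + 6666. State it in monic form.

a³ + a² - 9a + 1111

Apply the Euclidean algorithm:
  a⁴ - 2a³ - 12a² + 1138a - 3333 = (-1)(-a⁴ + 5a³ + 15a² - 1165a + 6666) + (3a³ + 3a² - 27a + 3333)
  -a⁴ + 5a³ + 15a² - 1165a + 6666 = (-(1/3)a + 2)(3a³ + 3a² - 27a + 3333) + (0)
Last nonzero remainder: 3a³ + 3a² - 27a + 3333. Dividing through by 3 gives the monic gcd a³ + a² - 9a + 1111.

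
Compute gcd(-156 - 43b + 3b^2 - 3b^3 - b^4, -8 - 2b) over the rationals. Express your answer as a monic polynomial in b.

Apply the Euclidean algorithm:
  -b^4 - 3b^3 + 3b^2 - 43b - 156 = ((1/2)b^3 - (1/2)b^2 + (1/2)b + 39/2)(-2b - 8) + (0)
Last nonzero remainder: -2b - 8. Dividing through by -2 gives the monic gcd b + 4.

4 + b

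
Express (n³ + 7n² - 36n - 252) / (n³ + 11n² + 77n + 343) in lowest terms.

Euclidean algorithm in ℚ[n]:
  n³ + 7n² - 36n - 252 = (n³ + 11n² + 77n + 343) + (-4n² - 113n - 595)
  n³ + 11n² + 77n + 343 = (-(1/4)n + 69/16)(-4n² - 113n - 595) + ((6649/16)n + 46543/16)
  -4n² - 113n - 595 = (-(64/6649)n - 1360/6649)((6649/16)n + 46543/16) + (0)
Last nonzero remainder: (6649/16)n + 46543/16. Dividing through by 6649/16 gives the monic gcd n + 7.
Cancel n + 7 from numerator and denominator to get the reduced form.

(n² - 36)/(n² + 4n + 49)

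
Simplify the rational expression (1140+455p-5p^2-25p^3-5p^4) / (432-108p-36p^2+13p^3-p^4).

Repeated division with remainder:
  -5p^4-25p^3-5p^2+455p+1140 = (5)(-p^4+13p^3-36p^2-108p+432) + (-90p^3+175p^2+995p-1020)
  -p^4+13p^3-36p^2-108p+432 = ((1/90)p-199/1620)(-90p^3+175p^2+995p-1020) + (-(8281/324)p^2+(8281/324)p+8281/27)
  -90p^3+175p^2+995p-1020 = ((29160/8281)p-27540/8281)(-(8281/324)p^2+(8281/324)p+8281/27) + (0)
Last nonzero remainder: -(8281/324)p^2+(8281/324)p+8281/27. Dividing through by -8281/324 gives the monic gcd p^2-p-12.
Cancel p^2-p-12 from numerator and denominator to get the reduced form.

(95+30p+5p^2)/(36-12p+p^2)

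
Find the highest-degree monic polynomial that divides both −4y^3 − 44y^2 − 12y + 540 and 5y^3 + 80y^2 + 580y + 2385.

y + 9

Repeated division with remainder:
  −4y^3 − 44y^2 − 12y + 540 = (−4/5)(5y^3 + 80y^2 + 580y + 2385) + (20y^2 + 452y + 2448)
  5y^3 + 80y^2 + 580y + 2385 = ((1/4)y − 33/20)(20y^2 + 452y + 2448) + ((3569/5)y + 32121/5)
  20y^2 + 452y + 2448 = ((100/3569)y + 1360/3569)((3569/5)y + 32121/5) + (0)
Last nonzero remainder: (3569/5)y + 32121/5. Dividing through by 3569/5 gives the monic gcd y + 9.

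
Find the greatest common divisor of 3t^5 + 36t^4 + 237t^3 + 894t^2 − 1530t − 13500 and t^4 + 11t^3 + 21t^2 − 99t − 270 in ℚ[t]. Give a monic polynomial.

t^3 + 8t^2 − 3t − 90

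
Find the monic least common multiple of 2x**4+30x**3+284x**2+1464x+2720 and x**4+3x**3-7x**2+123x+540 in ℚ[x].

Euclidean algorithm in ℚ[x]:
  2x**4+30x**3+284x**2+1464x+2720 = (2)(x**4+3x**3-7x**2+123x+540) + (24x**3+298x**2+1218x+1640)
  x**4+3x**3-7x**2+123x+540 = ((1/24)x-113/288)(24x**3+298x**2+1218x+1640) + ((8521/144)x**2+(8521/16)x+42605/36)
  24x**3+298x**2+1218x+1640 = ((3456/8521)x+11808/8521)((8521/144)x**2+(8521/16)x+42605/36) + (0)
Last nonzero remainder: (8521/144)x**2+(8521/16)x+42605/36. Dividing through by 8521/144 gives the monic gcd x**2+9x+20.
Then lcm(f, g) = f·g / gcd(f, g); expanding and making the result monic gives the answer.

x**6+9x**5+79x**4+285x**3+802x**2+11604x+36720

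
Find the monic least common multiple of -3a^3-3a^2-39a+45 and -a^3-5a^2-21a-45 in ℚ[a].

Apply the Euclidean algorithm:
  -3a^3-3a^2-39a+45 = (3)(-a^3-5a^2-21a-45) + (12a^2+24a+180)
  -a^3-5a^2-21a-45 = (-(1/12)a-1/4)(12a^2+24a+180) + (0)
Last nonzero remainder: 12a^2+24a+180. Dividing through by 12 gives the monic gcd a^2+2a+15.
Then lcm(f, g) = f·g / gcd(f, g); expanding and making the result monic gives the answer.

a^4+4a^3+16a^2+24a-45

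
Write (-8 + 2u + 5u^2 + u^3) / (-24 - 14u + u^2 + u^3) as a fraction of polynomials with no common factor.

(-4 + 3u + u^2)/(-12 - u + u^2)

By polynomial division,
  u^3 + 5u^2 + 2u - 8 = (u^3 + u^2 - 14u - 24) + (4u^2 + 16u + 16)
  u^3 + u^2 - 14u - 24 = ((1/4)u - 3/4)(4u^2 + 16u + 16) + (-6u - 12)
  4u^2 + 16u + 16 = (-(2/3)u - 4/3)(-6u - 12) + (0)
Last nonzero remainder: -6u - 12. Dividing through by -6 gives the monic gcd u + 2.
Cancel u + 2 from numerator and denominator to get the reduced form.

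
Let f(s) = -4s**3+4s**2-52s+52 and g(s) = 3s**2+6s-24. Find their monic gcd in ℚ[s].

Euclidean algorithm in ℚ[s]:
  -4s**3+4s**2-52s+52 = (-(4/3)s+4)(3s**2+6s-24) + (-108s+148)
  3s**2+6s-24 = (-(1/36)s-91/972)(-108s+148) + (-2465/243)
  -108s+148 = ((26244/2465)s-35964/2465)(-2465/243) + (0)
The last nonzero remainder is the constant -2465/243, so the polynomials are coprime and gcd = 1.

1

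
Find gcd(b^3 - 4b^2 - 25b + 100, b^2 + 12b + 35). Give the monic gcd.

By polynomial division,
  b^3 - 4b^2 - 25b + 100 = (b - 16)(b^2 + 12b + 35) + (132b + 660)
  b^2 + 12b + 35 = ((1/132)b + 7/132)(132b + 660) + (0)
Last nonzero remainder: 132b + 660. Dividing through by 132 gives the monic gcd b + 5.

b + 5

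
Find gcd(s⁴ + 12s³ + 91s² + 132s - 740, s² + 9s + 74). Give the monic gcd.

s² + 9s + 74

By polynomial division,
  s⁴ + 12s³ + 91s² + 132s - 740 = (s² + 3s - 10)(s² + 9s + 74) + (0)
The last nonzero remainder s² + 9s + 74 is already monic.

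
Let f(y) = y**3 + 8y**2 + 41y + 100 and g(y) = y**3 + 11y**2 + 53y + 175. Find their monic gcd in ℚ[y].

Apply the Euclidean algorithm:
  y**3 + 8y**2 + 41y + 100 = (y**3 + 11y**2 + 53y + 175) + (-3y**2 - 12y - 75)
  y**3 + 11y**2 + 53y + 175 = (-(1/3)y - 7/3)(-3y**2 - 12y - 75) + (0)
Last nonzero remainder: -3y**2 - 12y - 75. Dividing through by -3 gives the monic gcd y**2 + 4y + 25.

y**2 + 4y + 25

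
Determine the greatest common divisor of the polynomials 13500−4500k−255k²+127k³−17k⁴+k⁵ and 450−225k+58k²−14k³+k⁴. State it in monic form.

Apply the Euclidean algorithm:
  k⁵−17k⁴+127k³−255k²−4500k+13500 = (k−3)(k⁴−14k³+58k²−225k+450) + (27k³+144k²−5625k+14850)
  k⁴−14k³+58k²−225k+450 = ((1/27)k−58/81)(27k³+144k²−5625k+14850) + ((3325/9)k²−(43225/9)k+33250/3)
  27k³+144k²−5625k+14850 = ((243/3325)k+891/665)((3325/9)k²−(43225/9)k+33250/3) + (0)
Last nonzero remainder: (3325/9)k²−(43225/9)k+33250/3. Dividing through by 3325/9 gives the monic gcd k²−13k+30.

30−13k+k²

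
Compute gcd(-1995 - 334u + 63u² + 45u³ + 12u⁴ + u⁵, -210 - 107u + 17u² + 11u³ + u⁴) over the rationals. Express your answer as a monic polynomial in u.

-105 - u + 9u² + u³

Apply the Euclidean algorithm:
  u⁵ + 12u⁴ + 45u³ + 63u² - 334u - 1995 = (u + 1)(u⁴ + 11u³ + 17u² - 107u - 210) + (17u³ + 153u² - 17u - 1785)
  u⁴ + 11u³ + 17u² - 107u - 210 = ((1/17)u + 2/17)(17u³ + 153u² - 17u - 1785) + (0)
Last nonzero remainder: 17u³ + 153u² - 17u - 1785. Dividing through by 17 gives the monic gcd u³ + 9u² - u - 105.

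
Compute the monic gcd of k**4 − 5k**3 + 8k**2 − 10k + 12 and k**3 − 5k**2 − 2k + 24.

k − 3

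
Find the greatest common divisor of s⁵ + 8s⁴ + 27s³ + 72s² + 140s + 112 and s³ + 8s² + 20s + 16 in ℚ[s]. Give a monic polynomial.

s³ + 8s² + 20s + 16

Euclidean algorithm in ℚ[s]:
  s⁵ + 8s⁴ + 27s³ + 72s² + 140s + 112 = (s² + 7)(s³ + 8s² + 20s + 16) + (0)
The last nonzero remainder s³ + 8s² + 20s + 16 is already monic.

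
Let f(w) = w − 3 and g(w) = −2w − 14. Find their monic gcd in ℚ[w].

Euclidean algorithm in ℚ[w]:
  w − 3 = (−1/2)(−2w − 14) + (−10)
  −2w − 14 = ((1/5)w + 7/5)(−10) + (0)
The last nonzero remainder is the constant −10, so the polynomials are coprime and gcd = 1.

1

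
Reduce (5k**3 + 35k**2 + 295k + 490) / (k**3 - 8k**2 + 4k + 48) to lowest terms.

(5k**2 + 25k + 245)/(k**2 - 10k + 24)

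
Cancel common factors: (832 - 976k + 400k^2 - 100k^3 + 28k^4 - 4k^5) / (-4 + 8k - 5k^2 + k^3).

(208 - 36k + 12k^2 - 4k^3)/(-1 + k)

Euclidean algorithm in ℚ[k]:
  -4k^5 + 28k^4 - 100k^3 + 400k^2 - 976k + 832 = (-4k^2 + 8k - 28)(k^3 - 5k^2 + 8k - 4) + (180k^2 - 720k + 720)
  k^3 - 5k^2 + 8k - 4 = ((1/180)k - 1/180)(180k^2 - 720k + 720) + (0)
Last nonzero remainder: 180k^2 - 720k + 720. Dividing through by 180 gives the monic gcd k^2 - 4k + 4.
Cancel k^2 - 4k + 4 from numerator and denominator to get the reduced form.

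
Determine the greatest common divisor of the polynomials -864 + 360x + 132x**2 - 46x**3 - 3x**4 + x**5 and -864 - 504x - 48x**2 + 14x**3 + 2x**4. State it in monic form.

-108 - 36x + 3x**2 + x**3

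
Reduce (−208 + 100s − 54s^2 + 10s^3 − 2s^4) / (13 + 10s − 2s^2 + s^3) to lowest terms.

(−16 + 4s − 2s^2)/(1 + s)

Apply the Euclidean algorithm:
  −2s^4 + 10s^3 − 54s^2 + 100s − 208 = (−2s + 6)(s^3 − 2s^2 + 10s + 13) + (−22s^2 + 66s − 286)
  s^3 − 2s^2 + 10s + 13 = (−(1/22)s − 1/22)(−22s^2 + 66s − 286) + (0)
Last nonzero remainder: −22s^2 + 66s − 286. Dividing through by −22 gives the monic gcd s^2 − 3s + 13.
Cancel s^2 − 3s + 13 from numerator and denominator to get the reduced form.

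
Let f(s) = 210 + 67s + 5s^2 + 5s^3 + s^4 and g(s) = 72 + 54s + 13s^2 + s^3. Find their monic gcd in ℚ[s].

By polynomial division,
  s^4 + 5s^3 + 5s^2 + 67s + 210 = (s - 8)(s^3 + 13s^2 + 54s + 72) + (55s^2 + 427s + 786)
  s^3 + 13s^2 + 54s + 72 = ((1/55)s + 288/3025)(55s^2 + 427s + 786) + (-(2856/3025)s - 8568/3025)
  55s^2 + 427s + 786 = (-(166375/2856)s - 396275/1428)(-(2856/3025)s - 8568/3025) + (0)
Last nonzero remainder: -(2856/3025)s - 8568/3025. Dividing through by -2856/3025 gives the monic gcd s + 3.

3 + s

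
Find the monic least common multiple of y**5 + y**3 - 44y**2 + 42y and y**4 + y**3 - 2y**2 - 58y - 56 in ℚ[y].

Repeated division with remainder:
  y**5 + y**3 - 44y**2 + 42y = (y - 1)(y**4 + y**3 - 2y**2 - 58y - 56) + (4y**3 + 12y**2 + 40y - 56)
  y**4 + y**3 - 2y**2 - 58y - 56 = ((1/4)y - 1/2)(4y**3 + 12y**2 + 40y - 56) + (-6y**2 - 24y - 84)
  4y**3 + 12y**2 + 40y - 56 = (-(2/3)y + 2/3)(-6y**2 - 24y - 84) + (0)
Last nonzero remainder: -6y**2 - 24y - 84. Dividing through by -6 gives the monic gcd y**2 + 4y + 14.
Then lcm(f, g) = f·g / gcd(f, g); expanding and making the result monic gives the answer.

y**7 - 3y**6 - 3y**5 - 47y**4 + 170y**3 + 50y**2 - 168y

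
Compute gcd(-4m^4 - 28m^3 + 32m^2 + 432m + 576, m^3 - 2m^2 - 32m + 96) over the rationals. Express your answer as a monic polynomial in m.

Apply the Euclidean algorithm:
  -4m^4 - 28m^3 + 32m^2 + 432m + 576 = (-4m - 36)(m^3 - 2m^2 - 32m + 96) + (-168m^2 - 336m + 4032)
  m^3 - 2m^2 - 32m + 96 = (-(1/168)m + 1/42)(-168m^2 - 336m + 4032) + (0)
Last nonzero remainder: -168m^2 - 336m + 4032. Dividing through by -168 gives the monic gcd m^2 + 2m - 24.

m^2 + 2m - 24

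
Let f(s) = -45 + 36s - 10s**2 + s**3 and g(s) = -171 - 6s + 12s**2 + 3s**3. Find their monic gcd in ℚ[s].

-3 + s

Apply the Euclidean algorithm:
  s**3 - 10s**2 + 36s - 45 = (1/3)(3s**3 + 12s**2 - 6s - 171) + (-14s**2 + 38s + 12)
  3s**3 + 12s**2 - 6s - 171 = (-(3/14)s - 141/98)(-14s**2 + 38s + 12) + ((2511/49)s - 7533/49)
  -14s**2 + 38s + 12 = (-(686/2511)s - 196/2511)((2511/49)s - 7533/49) + (0)
Last nonzero remainder: (2511/49)s - 7533/49. Dividing through by 2511/49 gives the monic gcd s - 3.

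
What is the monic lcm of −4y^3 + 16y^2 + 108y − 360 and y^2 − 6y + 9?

y^4 − 7y^3 − 15y^2 + 171y − 270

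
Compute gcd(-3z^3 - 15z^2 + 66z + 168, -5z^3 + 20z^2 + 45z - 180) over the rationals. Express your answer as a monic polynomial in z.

z - 4

Apply the Euclidean algorithm:
  -3z^3 - 15z^2 + 66z + 168 = (3/5)(-5z^3 + 20z^2 + 45z - 180) + (-27z^2 + 39z + 276)
  -5z^3 + 20z^2 + 45z - 180 = ((5/27)z - 115/243)(-27z^2 + 39z + 276) + ((1000/81)z - 4000/81)
  -27z^2 + 39z + 276 = (-(2187/1000)z - 5589/1000)((1000/81)z - 4000/81) + (0)
Last nonzero remainder: (1000/81)z - 4000/81. Dividing through by 1000/81 gives the monic gcd z - 4.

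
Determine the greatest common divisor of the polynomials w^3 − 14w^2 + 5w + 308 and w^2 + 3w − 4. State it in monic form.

Repeated division with remainder:
  w^3 − 14w^2 + 5w + 308 = (w − 17)(w^2 + 3w − 4) + (60w + 240)
  w^2 + 3w − 4 = ((1/60)w − 1/60)(60w + 240) + (0)
Last nonzero remainder: 60w + 240. Dividing through by 60 gives the monic gcd w + 4.

w + 4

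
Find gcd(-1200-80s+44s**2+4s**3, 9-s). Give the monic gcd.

1

Apply the Euclidean algorithm:
  4s**3+44s**2-80s-1200 = (-4s**2-80s-640)(-s+9) + (4560)
  -s+9 = (-(1/4560)s+3/1520)(4560) + (0)
The last nonzero remainder is the constant 4560, so the polynomials are coprime and gcd = 1.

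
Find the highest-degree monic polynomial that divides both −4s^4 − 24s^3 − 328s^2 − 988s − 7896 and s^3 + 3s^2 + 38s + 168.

s^2 − s + 42

Euclidean algorithm in ℚ[s]:
  −4s^4 − 24s^3 − 328s^2 − 988s − 7896 = (−4s − 12)(s^3 + 3s^2 + 38s + 168) + (−140s^2 + 140s − 5880)
  s^3 + 3s^2 + 38s + 168 = (−(1/140)s − 1/35)(−140s^2 + 140s − 5880) + (0)
Last nonzero remainder: −140s^2 + 140s − 5880. Dividing through by −140 gives the monic gcd s^2 − s + 42.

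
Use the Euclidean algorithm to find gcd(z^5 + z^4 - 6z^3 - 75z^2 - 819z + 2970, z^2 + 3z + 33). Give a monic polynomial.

z^2 + 3z + 33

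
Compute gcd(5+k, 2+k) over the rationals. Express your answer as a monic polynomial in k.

1

Apply the Euclidean algorithm:
  k+5 = (k+2) + (3)
  k+2 = ((1/3)k+2/3)(3) + (0)
The last nonzero remainder is the constant 3, so the polynomials are coprime and gcd = 1.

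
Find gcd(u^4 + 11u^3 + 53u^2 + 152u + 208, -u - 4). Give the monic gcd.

u + 4

By polynomial division,
  u^4 + 11u^3 + 53u^2 + 152u + 208 = (-u^3 - 7u^2 - 25u - 52)(-u - 4) + (0)
Last nonzero remainder: -u - 4. Dividing through by -1 gives the monic gcd u + 4.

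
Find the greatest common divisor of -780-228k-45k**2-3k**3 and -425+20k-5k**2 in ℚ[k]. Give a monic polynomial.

1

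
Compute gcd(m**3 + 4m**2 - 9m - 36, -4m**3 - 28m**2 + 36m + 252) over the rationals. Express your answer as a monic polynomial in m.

Apply the Euclidean algorithm:
  m**3 + 4m**2 - 9m - 36 = (-1/4)(-4m**3 - 28m**2 + 36m + 252) + (-3m**2 + 27)
  -4m**3 - 28m**2 + 36m + 252 = ((4/3)m + 28/3)(-3m**2 + 27) + (0)
Last nonzero remainder: -3m**2 + 27. Dividing through by -3 gives the monic gcd m**2 - 9.

m**2 - 9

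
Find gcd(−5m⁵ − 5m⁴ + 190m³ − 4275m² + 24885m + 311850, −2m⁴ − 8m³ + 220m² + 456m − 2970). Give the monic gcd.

By polynomial division,
  −5m⁵ − 5m⁴ + 190m³ − 4275m² + 24885m + 311850 = ((5/2)m − 15/2)(−2m⁴ − 8m³ + 220m² + 456m − 2970) + (−420m³ − 3765m² + 35730m + 289575)
  −2m⁴ − 8m³ + 220m² + 456m − 2970 = ((1/210)m − 139/5880)(−420m³ − 3765m² + 35730m + 289575) + (−(15345/392)m² − (15345/196)m + 1519155/392)
  −420m³ − 3765m² + 35730m + 289575 = ((10976/1023)m + 25480/341)(−(15345/392)m² − (15345/196)m + 1519155/392) + (0)
Last nonzero remainder: −(15345/392)m² − (15345/196)m + 1519155/392. Dividing through by −15345/392 gives the monic gcd m² + 2m − 99.

m² + 2m − 99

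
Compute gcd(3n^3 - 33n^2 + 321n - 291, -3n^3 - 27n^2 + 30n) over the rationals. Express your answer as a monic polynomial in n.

n - 1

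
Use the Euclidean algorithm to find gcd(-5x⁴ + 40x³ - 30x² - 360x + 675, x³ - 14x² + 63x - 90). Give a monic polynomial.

x² - 8x + 15

By polynomial division,
  -5x⁴ + 40x³ - 30x² - 360x + 675 = (-5x - 30)(x³ - 14x² + 63x - 90) + (-135x² + 1080x - 2025)
  x³ - 14x² + 63x - 90 = (-(1/135)x + 2/45)(-135x² + 1080x - 2025) + (0)
Last nonzero remainder: -135x² + 1080x - 2025. Dividing through by -135 gives the monic gcd x² - 8x + 15.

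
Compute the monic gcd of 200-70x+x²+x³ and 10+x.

Apply the Euclidean algorithm:
  x³+x²-70x+200 = (x²-9x+20)(x+10) + (0)
The last nonzero remainder x+10 is already monic.

10+x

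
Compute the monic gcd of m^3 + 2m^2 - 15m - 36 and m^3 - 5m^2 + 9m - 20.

By polynomial division,
  m^3 + 2m^2 - 15m - 36 = (m^3 - 5m^2 + 9m - 20) + (7m^2 - 24m - 16)
  m^3 - 5m^2 + 9m - 20 = ((1/7)m - 11/49)(7m^2 - 24m - 16) + ((289/49)m - 1156/49)
  7m^2 - 24m - 16 = ((343/289)m + 196/289)((289/49)m - 1156/49) + (0)
Last nonzero remainder: (289/49)m - 1156/49. Dividing through by 289/49 gives the monic gcd m - 4.

m - 4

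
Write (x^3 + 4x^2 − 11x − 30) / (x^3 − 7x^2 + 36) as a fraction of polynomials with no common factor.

Euclidean algorithm in ℚ[x]:
  x^3 + 4x^2 − 11x − 30 = (x^3 − 7x^2 + 36) + (11x^2 − 11x − 66)
  x^3 − 7x^2 + 36 = ((1/11)x − 6/11)(11x^2 − 11x − 66) + (0)
Last nonzero remainder: 11x^2 − 11x − 66. Dividing through by 11 gives the monic gcd x^2 − x − 6.
Cancel x^2 − x − 6 from numerator and denominator to get the reduced form.

(x + 5)/(x − 6)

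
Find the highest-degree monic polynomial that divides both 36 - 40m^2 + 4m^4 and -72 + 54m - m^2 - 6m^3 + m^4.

-9 + m^2

Apply the Euclidean algorithm:
  4m^4 - 40m^2 + 36 = (4)(m^4 - 6m^3 - m^2 + 54m - 72) + (24m^3 - 36m^2 - 216m + 324)
  m^4 - 6m^3 - m^2 + 54m - 72 = ((1/24)m - 3/16)(24m^3 - 36m^2 - 216m + 324) + ((5/4)m^2 - 45/4)
  24m^3 - 36m^2 - 216m + 324 = ((96/5)m - 144/5)((5/4)m^2 - 45/4) + (0)
Last nonzero remainder: (5/4)m^2 - 45/4. Dividing through by 5/4 gives the monic gcd m^2 - 9.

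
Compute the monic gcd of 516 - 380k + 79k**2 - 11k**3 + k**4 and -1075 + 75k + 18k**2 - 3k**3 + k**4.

43 - 3k + k**2

Apply the Euclidean algorithm:
  k**4 - 11k**3 + 79k**2 - 380k + 516 = (k**4 - 3k**3 + 18k**2 + 75k - 1075) + (-8k**3 + 61k**2 - 455k + 1591)
  k**4 - 3k**3 + 18k**2 + 75k - 1075 = (-(1/8)k - 37/64)(-8k**3 + 61k**2 - 455k + 1591) + (-(231/64)k**2 + (693/64)k - 9933/64)
  -8k**3 + 61k**2 - 455k + 1591 = ((512/231)k - 2368/231)(-(231/64)k**2 + (693/64)k - 9933/64) + (0)
Last nonzero remainder: -(231/64)k**2 + (693/64)k - 9933/64. Dividing through by -231/64 gives the monic gcd k**2 - 3k + 43.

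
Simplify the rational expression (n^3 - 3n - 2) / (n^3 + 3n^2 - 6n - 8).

Apply the Euclidean algorithm:
  n^3 - 3n - 2 = (n^3 + 3n^2 - 6n - 8) + (-3n^2 + 3n + 6)
  n^3 + 3n^2 - 6n - 8 = (-(1/3)n - 4/3)(-3n^2 + 3n + 6) + (0)
Last nonzero remainder: -3n^2 + 3n + 6. Dividing through by -3 gives the monic gcd n^2 - n - 2.
Cancel n^2 - n - 2 from numerator and denominator to get the reduced form.

(n + 1)/(n + 4)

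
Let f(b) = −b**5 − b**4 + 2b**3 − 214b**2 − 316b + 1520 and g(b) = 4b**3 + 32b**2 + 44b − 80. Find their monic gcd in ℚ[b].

b**2 + 9b + 20

Repeated division with remainder:
  −b**5 − b**4 + 2b**3 − 214b**2 − 316b + 1520 = (−(1/4)b**2 + (7/4)b − 43/4)(4b**3 + 32b**2 + 44b − 80) + (33b**2 + 297b + 660)
  4b**3 + 32b**2 + 44b − 80 = ((4/33)b − 4/33)(33b**2 + 297b + 660) + (0)
Last nonzero remainder: 33b**2 + 297b + 660. Dividing through by 33 gives the monic gcd b**2 + 9b + 20.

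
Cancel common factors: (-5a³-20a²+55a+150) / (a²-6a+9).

(-5a²-35a-50)/(a-3)

By polynomial division,
  -5a³-20a²+55a+150 = (-5a-50)(a²-6a+9) + (-200a+600)
  a²-6a+9 = (-(1/200)a+3/200)(-200a+600) + (0)
Last nonzero remainder: -200a+600. Dividing through by -200 gives the monic gcd a-3.
Cancel a-3 from numerator and denominator to get the reduced form.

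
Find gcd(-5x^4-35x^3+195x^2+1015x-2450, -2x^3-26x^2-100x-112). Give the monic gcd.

x+7

Apply the Euclidean algorithm:
  -5x^4-35x^3+195x^2+1015x-2450 = ((5/2)x-15)(-2x^3-26x^2-100x-112) + (55x^2-205x-4130)
  -2x^3-26x^2-100x-112 = (-(2/55)x-368/605)(55x^2-205x-4130) + (-(45360/121)x-317520/121)
  55x^2-205x-4130 = (-(1331/9072)x+7139/4536)(-(45360/121)x-317520/121) + (0)
Last nonzero remainder: -(45360/121)x-317520/121. Dividing through by -45360/121 gives the monic gcd x+7.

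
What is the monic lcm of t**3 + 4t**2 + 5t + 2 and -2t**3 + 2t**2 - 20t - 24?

Repeated division with remainder:
  t**3 + 4t**2 + 5t + 2 = (-1/2)(-2t**3 + 2t**2 - 20t - 24) + (5t**2 - 5t - 10)
  -2t**3 + 2t**2 - 20t - 24 = (-(2/5)t)(5t**2 - 5t - 10) + (-24t - 24)
  5t**2 - 5t - 10 = (-(5/24)t + 5/12)(-24t - 24) + (0)
Last nonzero remainder: -24t - 24. Dividing through by -24 gives the monic gcd t + 1.
Then lcm(f, g) = f·g / gcd(f, g); expanding and making the result monic gives the answer.

t**5 + 2t**4 + 9t**3 + 40t**2 + 56t + 24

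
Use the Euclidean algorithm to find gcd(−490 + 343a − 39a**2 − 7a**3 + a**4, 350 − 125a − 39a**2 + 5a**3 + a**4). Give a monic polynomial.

70 − 39a + a**3

Repeated division with remainder:
  a**4 − 7a**3 − 39a**2 + 343a − 490 = (a**4 + 5a**3 − 39a**2 − 125a + 350) + (−12a**3 + 468a − 840)
  a**4 + 5a**3 − 39a**2 − 125a + 350 = (−(1/12)a − 5/12)(−12a**3 + 468a − 840) + (0)
Last nonzero remainder: −12a**3 + 468a − 840. Dividing through by −12 gives the monic gcd a**3 − 39a + 70.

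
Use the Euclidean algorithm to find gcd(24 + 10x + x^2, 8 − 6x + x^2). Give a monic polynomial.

Repeated division with remainder:
  x^2 + 10x + 24 = (x^2 − 6x + 8) + (16x + 16)
  x^2 − 6x + 8 = ((1/16)x − 7/16)(16x + 16) + (15)
  16x + 16 = ((16/15)x + 16/15)(15) + (0)
The last nonzero remainder is the constant 15, so the polynomials are coprime and gcd = 1.

1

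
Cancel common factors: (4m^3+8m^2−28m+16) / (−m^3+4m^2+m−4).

Repeated division with remainder:
  4m^3+8m^2−28m+16 = (−4)(−m^3+4m^2+m−4) + (24m^2−24m)
  −m^3+4m^2+m−4 = (−(1/24)m+1/8)(24m^2−24m) + (4m−4)
  24m^2−24m = (6m)(4m−4) + (0)
Last nonzero remainder: 4m−4. Dividing through by 4 gives the monic gcd m−1.
Cancel m−1 from numerator and denominator to get the reduced form.

(−4m^2−12m+16)/(m^2−3m−4)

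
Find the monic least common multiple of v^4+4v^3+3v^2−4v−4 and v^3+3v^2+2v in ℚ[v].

v^5+4v^4+3v^3−4v^2−4v

Apply the Euclidean algorithm:
  v^4+4v^3+3v^2−4v−4 = (v+1)(v^3+3v^2+2v) + (−2v^2−6v−4)
  v^3+3v^2+2v = (−(1/2)v)(−2v^2−6v−4) + (0)
Last nonzero remainder: −2v^2−6v−4. Dividing through by −2 gives the monic gcd v^2+3v+2.
Then lcm(f, g) = f·g / gcd(f, g); expanding and making the result monic gives the answer.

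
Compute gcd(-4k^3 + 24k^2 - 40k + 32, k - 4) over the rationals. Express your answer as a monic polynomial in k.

k - 4

Apply the Euclidean algorithm:
  -4k^3 + 24k^2 - 40k + 32 = (-4k^2 + 8k - 8)(k - 4) + (0)
The last nonzero remainder k - 4 is already monic.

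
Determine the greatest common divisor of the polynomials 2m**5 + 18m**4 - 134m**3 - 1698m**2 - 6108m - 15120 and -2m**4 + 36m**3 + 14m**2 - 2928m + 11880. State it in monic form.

m**2 - m - 90

Apply the Euclidean algorithm:
  2m**5 + 18m**4 - 134m**3 - 1698m**2 - 6108m - 15120 = (-m - 27)(-2m**4 + 36m**3 + 14m**2 - 2928m + 11880) + (852m**3 - 4248m**2 - 73284m + 305640)
  -2m**4 + 36m**3 + 14m**2 - 2928m + 11880 = (-(1/426)m + 154/5041)(852m**3 - 4248m**2 - 73284m + 305640) + (-(142428/5041)m**2 + (142428/5041)m + 12818520/5041)
  852m**3 - 4248m**2 - 73284m + 305640 = (-(357911/11869)m + 1426603/11869)(-(142428/5041)m**2 + (142428/5041)m + 12818520/5041) + (0)
Last nonzero remainder: -(142428/5041)m**2 + (142428/5041)m + 12818520/5041. Dividing through by -142428/5041 gives the monic gcd m**2 - m - 90.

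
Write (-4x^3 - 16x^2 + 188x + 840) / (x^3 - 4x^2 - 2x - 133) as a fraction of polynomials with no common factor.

By polynomial division,
  -4x^3 - 16x^2 + 188x + 840 = (-4)(x^3 - 4x^2 - 2x - 133) + (-32x^2 + 180x + 308)
  x^3 - 4x^2 - 2x - 133 = (-(1/32)x - 13/256)(-32x^2 + 180x + 308) + ((1073/64)x - 7511/64)
  -32x^2 + 180x + 308 = (-(2048/1073)x - 2816/1073)((1073/64)x - 7511/64) + (0)
Last nonzero remainder: (1073/64)x - 7511/64. Dividing through by 1073/64 gives the monic gcd x - 7.
Cancel x - 7 from numerator and denominator to get the reduced form.

(-4x^2 - 44x - 120)/(x^2 + 3x + 19)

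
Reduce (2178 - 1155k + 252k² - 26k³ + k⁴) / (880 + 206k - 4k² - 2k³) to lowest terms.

(198 - 87k + 15k² - k³)/(80 + 26k + 2k²)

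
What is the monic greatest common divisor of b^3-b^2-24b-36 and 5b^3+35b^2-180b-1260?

b-6

Apply the Euclidean algorithm:
  b^3-b^2-24b-36 = (1/5)(5b^3+35b^2-180b-1260) + (-8b^2+12b+216)
  5b^3+35b^2-180b-1260 = (-(5/8)b-85/16)(-8b^2+12b+216) + ((75/4)b-225/2)
  -8b^2+12b+216 = (-(32/75)b-48/25)((75/4)b-225/2) + (0)
Last nonzero remainder: (75/4)b-225/2. Dividing through by 75/4 gives the monic gcd b-6.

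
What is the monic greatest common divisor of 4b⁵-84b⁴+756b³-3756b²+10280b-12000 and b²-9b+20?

Apply the Euclidean algorithm:
  4b⁵-84b⁴+756b³-3756b²+10280b-12000 = (4b³-48b²+244b-600)(b²-9b+20) + (0)
The last nonzero remainder b²-9b+20 is already monic.

b²-9b+20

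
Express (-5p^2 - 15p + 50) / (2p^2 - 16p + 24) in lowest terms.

(-5p - 25)/(2p - 12)

Apply the Euclidean algorithm:
  -5p^2 - 15p + 50 = (-5/2)(2p^2 - 16p + 24) + (-55p + 110)
  2p^2 - 16p + 24 = (-(2/55)p + 12/55)(-55p + 110) + (0)
Last nonzero remainder: -55p + 110. Dividing through by -55 gives the monic gcd p - 2.
Cancel p - 2 from numerator and denominator to get the reduced form.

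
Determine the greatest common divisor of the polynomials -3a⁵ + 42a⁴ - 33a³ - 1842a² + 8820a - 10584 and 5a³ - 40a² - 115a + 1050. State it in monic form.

a² - 13a + 42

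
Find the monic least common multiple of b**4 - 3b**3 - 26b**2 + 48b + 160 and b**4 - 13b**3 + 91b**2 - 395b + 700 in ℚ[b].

b**6 - 7b**5 + 21b**4 + 47b**3 - 942b**2 + 1040b + 5600

By polynomial division,
  b**4 - 3b**3 - 26b**2 + 48b + 160 = (b**4 - 13b**3 + 91b**2 - 395b + 700) + (10b**3 - 117b**2 + 443b - 540)
  b**4 - 13b**3 + 91b**2 - 395b + 700 = ((1/10)b - 13/100)(10b**3 - 117b**2 + 443b - 540) + ((3149/100)b**2 - (28341/100)b + 3149/5)
  10b**3 - 117b**2 + 443b - 540 = ((1000/3149)b - 2700/3149)((3149/100)b**2 - (28341/100)b + 3149/5) + (0)
Last nonzero remainder: (3149/100)b**2 - (28341/100)b + 3149/5. Dividing through by 3149/100 gives the monic gcd b**2 - 9b + 20.
Then lcm(f, g) = f·g / gcd(f, g); expanding and making the result monic gives the answer.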